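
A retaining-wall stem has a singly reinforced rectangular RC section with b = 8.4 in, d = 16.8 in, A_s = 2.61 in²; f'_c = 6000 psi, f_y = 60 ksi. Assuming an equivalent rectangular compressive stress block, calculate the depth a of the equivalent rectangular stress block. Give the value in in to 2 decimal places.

T = A_s f_y = 2.61 × 60 = 156.6 kips.
a = T/(0.85 f'_c b) = 156.6/(0.85 × 6 × 8.4) = 3.66 in.

a ≈ 3.66 in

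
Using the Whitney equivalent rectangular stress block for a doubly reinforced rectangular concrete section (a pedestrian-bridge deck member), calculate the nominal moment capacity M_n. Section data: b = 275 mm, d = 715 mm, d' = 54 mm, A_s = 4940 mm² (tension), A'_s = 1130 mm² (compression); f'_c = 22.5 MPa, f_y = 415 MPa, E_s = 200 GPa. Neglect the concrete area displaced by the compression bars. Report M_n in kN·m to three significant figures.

Assume both tension and compression steel yield.
Net tension couple steel: A_s − A'_s = 3810 mm².
a = (A_s − A'_s) f_y / (0.85 f'_c b) = 1581150/(0.85 × 22.5 × 275) = 300.63 mm.
c = a/β₁ = 300.63/0.85 = 353.68 mm; ε'_s = 0.003(c − d')/c = 0.0025 ≥ f_y/E_s = 0.0021, so compression steel does yield.
M_n = (A_s − A'_s) f_y (d − a/2) + A'_s f_y (d − d') = [1581150 × (715 − 150.315) + 468950 × (715 − 54)] × 10⁻⁶ = 892.85 + 309.98 = 1202.83 kN·m.

M_n ≈ 1200 kN·m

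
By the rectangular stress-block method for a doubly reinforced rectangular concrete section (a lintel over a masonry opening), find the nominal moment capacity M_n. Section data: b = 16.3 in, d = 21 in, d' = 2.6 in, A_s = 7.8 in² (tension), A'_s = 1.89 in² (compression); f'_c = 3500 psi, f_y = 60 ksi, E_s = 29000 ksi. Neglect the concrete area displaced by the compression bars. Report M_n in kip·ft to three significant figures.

M_n ≈ 686 kip·ft

Assume both steels yield.
a = (A_s − A'_s) f_y/(0.85 f'_c b) = (7.8 − 1.89) × 60/(0.85 × 3.5 × 16.3) = 7.312 in.
c = a/β₁ = 7.312/0.85 = 8.602 in; ε'_s = 0.003(c − d')/c = 0.0021 ≥ ε_y = 0.0021, so the compression steel yields.
M_n = (A_s − A'_s) f_y (d − a/2) + A'_s f_y (d − d') = 354.6 × (21 − 3.656) + 113.4 × (21 − 2.6) = 6150.2 + 2086.6 = 8236.8 kip·in = 8236.8/12 = 686.40 kip·ft.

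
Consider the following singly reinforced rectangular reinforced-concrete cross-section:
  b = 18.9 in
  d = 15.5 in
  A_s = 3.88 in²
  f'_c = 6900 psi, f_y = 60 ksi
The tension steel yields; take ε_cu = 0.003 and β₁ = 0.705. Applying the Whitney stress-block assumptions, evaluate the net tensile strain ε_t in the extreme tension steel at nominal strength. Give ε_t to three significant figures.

ε_t ≈ 0.0126

a = A_s f_y/(0.85 f'_c b) = 2.100 in.
β₁ = 0.705, so c = a/β₁ = 2.100/0.705 = 2.979 in.
From the linear strain diagram with ε_cu = 0.003: ε_t = 0.003 (d − c)/c = 0.003 × (15.5 − 2.979)/2.979 = 0.0126.
Since ε_t ≥ 0.005, the section is tension-controlled.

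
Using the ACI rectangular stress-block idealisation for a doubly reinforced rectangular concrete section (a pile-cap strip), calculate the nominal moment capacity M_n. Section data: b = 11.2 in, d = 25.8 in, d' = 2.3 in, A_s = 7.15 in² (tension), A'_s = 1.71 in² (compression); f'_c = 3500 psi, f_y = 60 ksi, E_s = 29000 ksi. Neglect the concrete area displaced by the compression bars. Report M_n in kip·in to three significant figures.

Assume both steels yield.
a = (A_s − A'_s) f_y/(0.85 f'_c b) = (7.15 − 1.71) × 60/(0.85 × 3.5 × 11.2) = 9.796 in.
c = a/β₁ = 9.796/0.85 = 11.525 in; ε'_s = 0.003(c − d')/c = 0.0024 ≥ ε_y = 0.0021, so the compression steel yields.
M_n = (A_s − A'_s) f_y (d − a/2) + A'_s f_y (d − d') = 326.4 × (25.8 − 4.898) + 102.6 × (25.8 − 2.3) = 6822.4 + 2411.1 = 9233.5 kip·in.

M_n ≈ 9230 kip·in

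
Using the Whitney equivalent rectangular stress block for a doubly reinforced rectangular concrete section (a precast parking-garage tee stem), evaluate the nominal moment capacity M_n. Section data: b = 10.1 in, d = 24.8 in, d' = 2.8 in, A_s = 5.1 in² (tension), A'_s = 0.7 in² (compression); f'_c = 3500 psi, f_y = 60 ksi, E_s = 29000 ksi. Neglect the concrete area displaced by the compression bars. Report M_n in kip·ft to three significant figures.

Assume both steels yield.
a = (A_s − A'_s) f_y/(0.85 f'_c b) = (5.1 − 0.7) × 60/(0.85 × 3.5 × 10.1) = 8.786 in.
c = a/β₁ = 8.786/0.85 = 10.336 in; ε'_s = 0.003(c − d')/c = 0.0022 ≥ ε_y = 0.0021, so the compression steel yields.
M_n = (A_s − A'_s) f_y (d − a/2) + A'_s f_y (d − d') = 264 × (24.8 − 4.393) + 42 × (24.8 − 2.8) = 5387.4 + 924.0 = 6311.4 kip·in = 6311.4/12 = 525.95 kip·ft.

M_n ≈ 526 kip·ft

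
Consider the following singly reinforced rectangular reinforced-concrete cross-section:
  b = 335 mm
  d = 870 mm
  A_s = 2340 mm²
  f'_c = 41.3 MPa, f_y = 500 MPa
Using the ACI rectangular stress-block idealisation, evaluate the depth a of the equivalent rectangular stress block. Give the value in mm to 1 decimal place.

a ≈ 99.5 mm

T = A_s f_y = 2340 × 500 = 1170000 N = 1170 kN.
Setting C = 0.85 f'_c a b equal to T: a = 1170000/(0.85 × 41.3 × 335) = 99.5 mm.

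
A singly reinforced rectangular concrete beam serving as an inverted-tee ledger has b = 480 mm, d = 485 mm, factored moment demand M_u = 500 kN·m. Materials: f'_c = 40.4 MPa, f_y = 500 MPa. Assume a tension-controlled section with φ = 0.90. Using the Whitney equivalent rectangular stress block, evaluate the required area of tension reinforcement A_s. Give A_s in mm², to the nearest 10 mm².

M_n = M_u/φ = 500/0.90 = 555.556 kN·m.
With M_n = 0.85 f'_c a b (d − a/2), solve the quadratic for a:
a = d − √(d² − 2M_n/(0.85 f'_c b)) = 485 − √(485² − 2 × 555.556×10⁶/(0.85 × 40.4 × 480)) = 75.35 mm.
A_s = 0.85 f'_c a b / f_y = 0.85 × 40.4 × 75.35 × 480 / 500 = 2484.0 mm².

A_s ≈ 2480 mm²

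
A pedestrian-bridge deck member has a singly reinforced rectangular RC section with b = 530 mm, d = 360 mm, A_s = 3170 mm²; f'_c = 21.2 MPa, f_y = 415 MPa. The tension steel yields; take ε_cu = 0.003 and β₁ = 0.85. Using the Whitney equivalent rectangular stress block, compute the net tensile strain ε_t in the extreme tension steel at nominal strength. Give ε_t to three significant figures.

ε_t ≈ 0.00366

a = A_s f_y/(0.85 f'_c b) = 137.75 mm.
β₁ = 0.85, so c = a/β₁ = 137.75/0.85 = 162.06 mm.
From the linear strain diagram with ε_cu = 0.003: ε_t = 0.003 (d − c)/c = 0.003 × (360 − 162.06)/162.06 = 0.00366.
ε_t < 0.004 — the section is over-reinforced for flexure under ACI limits.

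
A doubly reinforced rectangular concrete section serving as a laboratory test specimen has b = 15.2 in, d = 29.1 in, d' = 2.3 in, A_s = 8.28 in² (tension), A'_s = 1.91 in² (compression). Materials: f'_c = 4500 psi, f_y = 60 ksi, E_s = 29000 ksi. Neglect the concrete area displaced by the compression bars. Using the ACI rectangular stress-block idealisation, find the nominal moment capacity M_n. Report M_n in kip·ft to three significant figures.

Assume both steels yield.
a = (A_s − A'_s) f_y/(0.85 f'_c b) = (8.28 − 1.91) × 60/(0.85 × 4.5 × 15.2) = 6.574 in.
c = a/β₁ = 6.574/0.825 = 7.968 in; ε'_s = 0.003(c − d')/c = 0.0021 ≥ ε_y = 0.0021, so the compression steel yields.
M_n = (A_s − A'_s) f_y (d − a/2) + A'_s f_y (d − d') = 382.2 × (29.1 − 3.287) + 114.6 × (29.1 − 2.3) = 9865.7 + 3071.3 = 12937.0 kip·in = 12937.0/12 = 1078.08 kip·ft.

M_n ≈ 1080 kip·ft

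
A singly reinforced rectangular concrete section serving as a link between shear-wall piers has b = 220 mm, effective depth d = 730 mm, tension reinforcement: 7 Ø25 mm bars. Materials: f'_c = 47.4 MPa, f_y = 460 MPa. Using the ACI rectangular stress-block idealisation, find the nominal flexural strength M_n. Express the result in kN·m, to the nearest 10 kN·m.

A_s = 7 × 491 = 3437 mm².
T = A_s f_y = 3437 × 460 = 1581020 N = 1581.02 kN.
From C = T: a = T/(0.85 f'_c b) = 1581020/(0.85 × 47.4 × 220) = 178.37 mm.
M_n = T(d − a/2) = 1581.02 kN × (730 − 89.185) mm = 1013.14 kN·m.

M_n ≈ 1010 kN·m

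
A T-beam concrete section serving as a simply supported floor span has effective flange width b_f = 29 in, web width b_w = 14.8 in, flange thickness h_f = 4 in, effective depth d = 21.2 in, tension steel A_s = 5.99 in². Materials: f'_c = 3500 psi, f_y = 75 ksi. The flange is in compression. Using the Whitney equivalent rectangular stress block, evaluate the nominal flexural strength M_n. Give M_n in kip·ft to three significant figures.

Tension: T = A_s f_y = 5.99 × 75 = 449.25 kips.
Try a within the flange: a = T/(0.85 f'_c b_f) = 449.25/(0.85 × 3.5 × 29) = 5.207 in.
a = 5.207 > h_f = 4 in: the block extends into the web. Split into flange-overhang and web parts.
C_f = 0.85 f'_c (b_f − b_w) h_f = 0.85 × 3.5 × (29 − 14.8) × 4 = 169.0 kips.
Remaining web compression depth: a_w = (T − C_f)/(0.85 f'_c b_w) = (449.25 − 169.0)/(0.85 × 3.5 × 14.8) = 6.365 in.
M_n = C_f(d − h_f/2) + (T − C_f)(d − a_w/2) = 169.0 × (21.2 − 2) + 280.25 × (21.2 − 3.1825) = 3244.8 + 5049.4 = 8294.2 kip·in.
M_n = 8294.2/12 = 691.18 kip·ft.

M_n ≈ 691 kip·ft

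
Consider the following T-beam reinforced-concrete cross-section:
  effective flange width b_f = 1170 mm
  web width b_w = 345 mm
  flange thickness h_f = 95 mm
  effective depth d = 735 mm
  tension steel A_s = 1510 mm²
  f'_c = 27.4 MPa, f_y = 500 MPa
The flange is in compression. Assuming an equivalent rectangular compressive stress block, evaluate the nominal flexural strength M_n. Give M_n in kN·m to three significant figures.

Tension: T = A_s f_y = 1510 × 500 = 755000 N.
Try a within the flange: a = T/(0.85 f'_c b_f) = 755000/(0.85 × 27.4 × 1170) = 27.71 mm.
Since a = 27.71 ≤ h_f = 95 mm, the stress block lies entirely in the flange; analyse as a rectangular beam of width b_f.
M_n = T(d − a/2) = 755000 × (735 − 13.855) = 544.46 × 10⁶ N·mm.
M_n = 544.46 kN·m.

M_n ≈ 544 kN·m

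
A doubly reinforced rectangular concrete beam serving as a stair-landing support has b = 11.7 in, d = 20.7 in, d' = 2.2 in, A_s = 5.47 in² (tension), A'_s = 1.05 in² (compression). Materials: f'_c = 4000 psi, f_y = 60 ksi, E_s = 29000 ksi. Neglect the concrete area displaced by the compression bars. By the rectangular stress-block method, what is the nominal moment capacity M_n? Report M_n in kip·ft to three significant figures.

Assume both steels yield.
a = (A_s − A'_s) f_y/(0.85 f'_c b) = (5.47 − 1.05) × 60/(0.85 × 4 × 11.7) = 6.667 in.
c = a/β₁ = 6.667/0.85 = 7.844 in; ε'_s = 0.003(c − d')/c = 0.0022 ≥ ε_y = 0.0021, so the compression steel yields.
M_n = (A_s − A'_s) f_y (d − a/2) + A'_s f_y (d − d') = 265.2 × (20.7 − 3.3335) + 63 × (20.7 − 2.2) = 4605.6 + 1165.5 = 5771.1 kip·in = 5771.1/12 = 480.93 kip·ft.

M_n ≈ 481 kip·ft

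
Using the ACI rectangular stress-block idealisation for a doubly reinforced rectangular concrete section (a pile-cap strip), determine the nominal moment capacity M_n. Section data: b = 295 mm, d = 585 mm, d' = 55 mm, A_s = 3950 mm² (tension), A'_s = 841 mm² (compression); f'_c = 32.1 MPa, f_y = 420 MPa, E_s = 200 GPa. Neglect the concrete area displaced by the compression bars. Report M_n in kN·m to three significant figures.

Assume both tension and compression steel yield.
Net tension couple steel: A_s − A'_s = 3109 mm².
a = (A_s − A'_s) f_y / (0.85 f'_c b) = 1305780/(0.85 × 32.1 × 295) = 162.23 mm.
c = a/β₁ = 162.23/0.821 = 197.60 mm; ε'_s = 0.003(c − d')/c = 0.0022 ≥ f_y/E_s = 0.0021, so compression steel does yield.
M_n = (A_s − A'_s) f_y (d − a/2) + A'_s f_y (d − d') = [1305780 × (585 − 81.115) + 353220 × (585 − 55)] × 10⁻⁶ = 657.96 + 187.21 = 845.17 kN·m.

M_n ≈ 845 kN·m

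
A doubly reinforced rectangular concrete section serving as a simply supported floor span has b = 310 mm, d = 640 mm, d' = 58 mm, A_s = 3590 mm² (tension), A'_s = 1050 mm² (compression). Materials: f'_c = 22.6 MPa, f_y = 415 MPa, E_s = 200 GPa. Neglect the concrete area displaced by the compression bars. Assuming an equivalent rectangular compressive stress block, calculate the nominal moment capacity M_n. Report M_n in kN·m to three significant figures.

M_n ≈ 835 kN·m

Assume both tension and compression steel yield.
Net tension couple steel: A_s − A'_s = 2540 mm².
a = (A_s − A'_s) f_y / (0.85 f'_c b) = 1054100/(0.85 × 22.6 × 310) = 177.01 mm.
c = a/β₁ = 177.01/0.85 = 208.25 mm; ε'_s = 0.003(c − d')/c = 0.0022 ≥ f_y/E_s = 0.0021, so compression steel does yield.
M_n = (A_s − A'_s) f_y (d − a/2) + A'_s f_y (d − d') = [1054100 × (640 − 88.505) + 435750 × (640 − 58)] × 10⁻⁶ = 581.33 + 253.61 = 834.94 kN·m.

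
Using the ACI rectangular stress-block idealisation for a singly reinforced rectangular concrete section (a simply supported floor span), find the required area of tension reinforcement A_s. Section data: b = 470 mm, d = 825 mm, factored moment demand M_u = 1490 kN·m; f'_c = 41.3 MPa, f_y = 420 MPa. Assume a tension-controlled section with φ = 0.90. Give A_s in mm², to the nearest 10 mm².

A_s ≈ 5190 mm²

M_n = M_u/φ = 1490/0.90 = 1655.56 kN·m.
With M_n = 0.85 f'_c a b (d − a/2), solve the quadratic for a:
a = d − √(d² − 2M_n/(0.85 f'_c b)) = 825 − √(825² − 2 × 1655.56×10⁶/(0.85 × 41.3 × 470)) = 132.22 mm.
A_s = 0.85 f'_c a b / f_y = 0.85 × 41.3 × 132.22 × 470 / 420 = 5194.2 mm².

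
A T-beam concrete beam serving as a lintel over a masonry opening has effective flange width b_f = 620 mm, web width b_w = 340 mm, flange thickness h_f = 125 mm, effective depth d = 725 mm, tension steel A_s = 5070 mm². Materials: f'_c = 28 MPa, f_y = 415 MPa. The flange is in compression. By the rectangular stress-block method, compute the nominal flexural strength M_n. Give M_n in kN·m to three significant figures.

M_n ≈ 1370 kN·m

Tension: T = A_s f_y = 5070 × 415 = 2104050 N.
Try a within the flange: a = T/(0.85 f'_c b_f) = 2104050/(0.85 × 28 × 620) = 142.59 mm.
a = 142.59 > h_f = 125 mm: the block extends into the web. Split into flange-overhang and web parts.
C_f = 0.85 f'_c (b_f − b_w) h_f = 0.85 × 28 × (620 − 340) × 125 = 833000 N.
Remaining web compression depth: a_w = (T − C_f)/(0.85 f'_c b_w) = (2104050 − 833000)/(0.85 × 28 × 340) = 157.07 mm.
M_n = C_f(d − h_f/2) + (T − C_f)(d − a_w/2) = 833000 × (725 − 62.5) + 1271050 × (725 − 78.535) = 551.86 + 821.69 = 1373.55 × 10⁶ N·mm.
M_n = 1373.55 kN·m.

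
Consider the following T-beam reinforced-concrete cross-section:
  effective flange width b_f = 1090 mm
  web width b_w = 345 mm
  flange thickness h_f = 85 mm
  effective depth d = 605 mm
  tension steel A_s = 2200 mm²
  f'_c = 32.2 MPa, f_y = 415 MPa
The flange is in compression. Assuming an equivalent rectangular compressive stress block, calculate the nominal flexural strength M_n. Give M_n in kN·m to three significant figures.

M_n ≈ 538 kN·m

Tension: T = A_s f_y = 2200 × 415 = 913000 N.
Try a within the flange: a = T/(0.85 f'_c b_f) = 913000/(0.85 × 32.2 × 1090) = 30.60 mm.
Since a = 30.60 ≤ h_f = 85 mm, the stress block lies entirely in the flange; analyse as a rectangular beam of width b_f.
M_n = T(d − a/2) = 913000 × (605 − 15.3) = 538.40 × 10⁶ N·mm.
M_n = 538.40 kN·m.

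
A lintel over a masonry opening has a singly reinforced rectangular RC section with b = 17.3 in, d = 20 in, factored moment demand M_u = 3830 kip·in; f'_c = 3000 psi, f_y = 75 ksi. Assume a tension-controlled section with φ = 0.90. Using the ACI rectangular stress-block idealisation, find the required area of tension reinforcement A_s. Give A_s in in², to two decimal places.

M_n = M_u/φ = 3830/0.90 = 4255.56 kip·in.
From M_n = 0.85 f'_c a b (d − a/2):
a = d − √(d² − 2M_n/(0.85 f'_c b)) = 20 − √(20² − 2 × 4255.56/(0.85 × 3 × 17.3)) = 5.610 in.
A_s = 0.85 f'_c a b / f_y = 0.85 × 3 × 5.610 × 17.3 / 75 = 3.300 in².

A_s ≈ 3.30 in²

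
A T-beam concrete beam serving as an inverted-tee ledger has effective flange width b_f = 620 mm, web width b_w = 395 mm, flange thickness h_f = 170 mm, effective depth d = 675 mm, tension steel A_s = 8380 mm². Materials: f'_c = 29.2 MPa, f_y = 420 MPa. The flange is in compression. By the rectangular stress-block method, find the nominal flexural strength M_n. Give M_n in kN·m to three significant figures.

M_n ≈ 1960 kN·m

Tension: T = A_s f_y = 8380 × 420 = 3519600 N.
Try a within the flange: a = T/(0.85 f'_c b_f) = 3519600/(0.85 × 29.2 × 620) = 228.72 mm.
a = 228.72 > h_f = 170 mm: the block extends into the web. Split into flange-overhang and web parts.
C_f = 0.85 f'_c (b_f − b_w) h_f = 0.85 × 29.2 × (620 − 395) × 170 = 949365 N.
Remaining web compression depth: a_w = (T − C_f)/(0.85 f'_c b_w) = (3519600 − 949365)/(0.85 × 29.2 × 395) = 262.16 mm.
M_n = C_f(d − h_f/2) + (T − C_f)(d − a_w/2) = 949365 × (675 − 85) + 2570235 × (675 − 131.08) = 560.13 + 1398.00 = 1958.13 × 10⁶ N·mm.
M_n = 1958.13 kN·m.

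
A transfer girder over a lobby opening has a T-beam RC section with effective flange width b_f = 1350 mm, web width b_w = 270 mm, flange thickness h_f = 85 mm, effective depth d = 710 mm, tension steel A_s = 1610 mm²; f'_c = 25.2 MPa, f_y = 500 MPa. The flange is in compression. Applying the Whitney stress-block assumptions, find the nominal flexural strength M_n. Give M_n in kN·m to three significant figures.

Tension: T = A_s f_y = 1610 × 500 = 805000 N.
Try a within the flange: a = T/(0.85 f'_c b_f) = 805000/(0.85 × 25.2 × 1350) = 27.84 mm.
Since a = 27.84 ≤ h_f = 85 mm, the stress block lies entirely in the flange; analyse as a rectangular beam of width b_f.
M_n = T(d − a/2) = 805000 × (710 − 13.92) = 560.34 × 10⁶ N·mm.
M_n = 560.34 kN·m.

M_n ≈ 560 kN·m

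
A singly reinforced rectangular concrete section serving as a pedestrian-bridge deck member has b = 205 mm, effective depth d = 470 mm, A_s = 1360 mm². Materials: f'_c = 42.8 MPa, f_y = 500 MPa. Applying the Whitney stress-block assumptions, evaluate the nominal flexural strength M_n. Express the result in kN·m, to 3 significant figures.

M_n ≈ 289 kN·m

T = A_s f_y = 1360 × 500 = 680000 N = 680 kN.
From C = T: a = T/(0.85 f'_c b) = 680000/(0.85 × 42.8 × 205) = 91.18 mm.
M_n = T(d − a/2) = 680 kN × (470 − 45.59) mm = 288.60 kN·m.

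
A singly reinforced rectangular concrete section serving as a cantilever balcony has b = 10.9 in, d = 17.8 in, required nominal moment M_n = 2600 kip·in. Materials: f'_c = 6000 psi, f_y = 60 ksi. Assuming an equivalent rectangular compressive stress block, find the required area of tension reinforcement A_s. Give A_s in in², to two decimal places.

A_s ≈ 2.65 in²

From M_n = 0.85 f'_c a b (d − a/2):
a = d − √(d² − 2M_n/(0.85 f'_c b)) = 17.8 − √(17.8² − 2 × 2600/(0.85 × 6 × 10.9)) = 2.857 in.
A_s = 0.85 f'_c a b / f_y = 0.85 × 6 × 2.857 × 10.9 / 60 = 2.647 in².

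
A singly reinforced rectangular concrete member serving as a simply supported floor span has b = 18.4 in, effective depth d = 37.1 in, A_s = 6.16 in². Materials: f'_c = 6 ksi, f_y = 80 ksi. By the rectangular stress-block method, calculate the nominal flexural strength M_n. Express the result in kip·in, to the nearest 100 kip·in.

M_n ≈ 17000 kip·in

T = A_s f_y = 6.16 × 80 = 492.8 kips.
a = T/(0.85 f'_c b) = 492.8/(0.85 × 6 × 18.4) = 5.251 in.
M_n = T(d − a/2) = 492.8 × (37.1 − 2.6255) = 16989.0 kip·in.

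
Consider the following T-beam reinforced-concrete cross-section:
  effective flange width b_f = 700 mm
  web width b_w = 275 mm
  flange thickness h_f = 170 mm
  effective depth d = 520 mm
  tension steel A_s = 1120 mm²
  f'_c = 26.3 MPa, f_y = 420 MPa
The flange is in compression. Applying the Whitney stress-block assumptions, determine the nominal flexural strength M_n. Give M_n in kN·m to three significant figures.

Tension: T = A_s f_y = 1120 × 420 = 470400 N.
Try a within the flange: a = T/(0.85 f'_c b_f) = 470400/(0.85 × 26.3 × 700) = 30.06 mm.
Since a = 30.06 ≤ h_f = 170 mm, the stress block lies entirely in the flange; analyse as a rectangular beam of width b_f.
M_n = T(d − a/2) = 470400 × (520 − 15.03) = 237.54 × 10⁶ N·mm.
M_n = 237.54 kN·m.

M_n ≈ 238 kN·m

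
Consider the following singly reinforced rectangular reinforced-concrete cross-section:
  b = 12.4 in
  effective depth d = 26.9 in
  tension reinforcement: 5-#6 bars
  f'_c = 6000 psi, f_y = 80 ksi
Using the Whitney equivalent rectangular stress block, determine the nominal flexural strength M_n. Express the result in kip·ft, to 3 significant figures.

A_s = 5 × 0.44 = 2.2 in².
T = A_s f_y = 2.2 × 80 = 176 kips.
a = T/(0.85 f'_c b) = 176/(0.85 × 6 × 12.4) = 2.783 in.
M_n = T(d − a/2) = 176 × (26.9 − 1.3915) = 4489.5 kip·in = 4489.5/12 = 374.13 kip·ft.

M_n ≈ 374 kip·ft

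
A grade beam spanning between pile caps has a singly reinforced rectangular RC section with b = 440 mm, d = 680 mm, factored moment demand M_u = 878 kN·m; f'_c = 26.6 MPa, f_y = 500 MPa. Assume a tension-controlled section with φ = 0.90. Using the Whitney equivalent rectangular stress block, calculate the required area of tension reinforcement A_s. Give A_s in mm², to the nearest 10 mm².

A_s ≈ 3260 mm²

M_n = M_u/φ = 878/0.90 = 975.556 kN·m.
With M_n = 0.85 f'_c a b (d − a/2), solve the quadratic for a:
a = d − √(d² − 2M_n/(0.85 f'_c b)) = 680 − √(680² − 2 × 975.556×10⁶/(0.85 × 26.6 × 440)) = 163.98 mm.
A_s = 0.85 f'_c a b / f_y = 0.85 × 26.6 × 163.98 × 440 / 500 = 3262.7 mm².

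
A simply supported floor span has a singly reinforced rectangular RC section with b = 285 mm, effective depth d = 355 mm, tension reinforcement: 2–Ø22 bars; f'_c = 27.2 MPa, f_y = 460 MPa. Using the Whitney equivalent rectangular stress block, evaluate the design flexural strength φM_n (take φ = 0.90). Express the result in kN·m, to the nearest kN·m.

A_s = 2 × 380 = 760 mm².
T = A_s f_y = 760 × 460 = 349600 N = 349.6 kN.
From C = T: a = T/(0.85 f'_c b) = 349600/(0.85 × 27.2 × 285) = 53.06 mm.
M_n = T(d − a/2) = 349.6 kN × (355 − 26.53) mm = 114.83 kN·m.
φM_n = 0.90 × 114.83 = 103.35 kN·m.

φM_n ≈ 103 kN·m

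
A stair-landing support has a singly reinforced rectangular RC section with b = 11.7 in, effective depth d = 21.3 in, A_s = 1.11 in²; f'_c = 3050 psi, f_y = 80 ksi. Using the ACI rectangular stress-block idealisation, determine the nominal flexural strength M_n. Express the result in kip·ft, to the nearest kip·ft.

M_n ≈ 147 kip·ft

T = A_s f_y = 1.11 × 80 = 88.8 kips.
a = T/(0.85 f'_c b) = 88.8/(0.85 × 3.05 × 11.7) = 2.928 in.
M_n = T(d − a/2) = 88.8 × (21.3 − 1.464) = 1761.4 kip·in = 1761.4/12 = 146.78 kip·ft.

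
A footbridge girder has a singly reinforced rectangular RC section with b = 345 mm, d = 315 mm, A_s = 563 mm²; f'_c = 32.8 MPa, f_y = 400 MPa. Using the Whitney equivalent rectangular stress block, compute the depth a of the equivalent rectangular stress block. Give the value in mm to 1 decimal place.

a ≈ 23.4 mm

T = A_s f_y = 563 × 400 = 225200 N = 225.2 kN.
Setting C = 0.85 f'_c a b equal to T: a = 225200/(0.85 × 32.8 × 345) = 23.4 mm.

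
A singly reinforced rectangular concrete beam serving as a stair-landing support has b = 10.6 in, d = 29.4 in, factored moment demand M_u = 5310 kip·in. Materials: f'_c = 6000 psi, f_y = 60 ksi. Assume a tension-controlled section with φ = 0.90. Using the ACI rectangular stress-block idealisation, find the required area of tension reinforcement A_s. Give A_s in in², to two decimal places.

M_n = M_u/φ = 5310/0.90 = 5900 kip·in.
From M_n = 0.85 f'_c a b (d − a/2):
a = d − √(d² − 2M_n/(0.85 f'_c b)) = 29.4 − √(29.4² − 2 × 5900/(0.85 × 6 × 10.6)) = 3.982 in.
A_s = 0.85 f'_c a b / f_y = 0.85 × 6 × 3.982 × 10.6 / 60 = 3.588 in².

A_s ≈ 3.59 in²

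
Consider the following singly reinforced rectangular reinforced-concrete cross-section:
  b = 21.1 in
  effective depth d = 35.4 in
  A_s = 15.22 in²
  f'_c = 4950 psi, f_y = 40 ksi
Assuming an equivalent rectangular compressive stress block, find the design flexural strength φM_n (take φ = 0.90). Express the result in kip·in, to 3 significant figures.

φM_n ≈ 17500 kip·in

T = A_s f_y = 15.22 × 40 = 608.8 kips.
a = T/(0.85 f'_c b) = 608.8/(0.85 × 4.95 × 21.1) = 6.858 in.
M_n = T(d − a/2) = 608.8 × (35.4 − 3.429) = 19463.9 kip·in.
φM_n = 0.90 × 19463.9 = 17517.5 kip·in.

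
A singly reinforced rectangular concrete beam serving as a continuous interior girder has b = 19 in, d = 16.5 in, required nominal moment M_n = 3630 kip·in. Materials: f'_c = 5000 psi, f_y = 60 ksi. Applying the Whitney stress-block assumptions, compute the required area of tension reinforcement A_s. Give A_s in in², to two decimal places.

A_s ≈ 4.03 in²

From M_n = 0.85 f'_c a b (d − a/2):
a = d − √(d² − 2M_n/(0.85 f'_c b)) = 16.5 − √(16.5² − 2 × 3630/(0.85 × 5 × 19)) = 2.997 in.
A_s = 0.85 f'_c a b / f_y = 0.85 × 5 × 2.997 × 19 / 60 = 4.033 in².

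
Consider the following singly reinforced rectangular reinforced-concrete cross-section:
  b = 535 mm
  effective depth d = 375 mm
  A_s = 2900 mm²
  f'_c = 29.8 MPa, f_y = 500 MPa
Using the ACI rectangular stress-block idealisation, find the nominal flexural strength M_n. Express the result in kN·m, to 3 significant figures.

M_n ≈ 466 kN·m

T = A_s f_y = 2900 × 500 = 1450000 N = 1450 kN.
From C = T: a = T/(0.85 f'_c b) = 1450000/(0.85 × 29.8 × 535) = 107.00 mm.
M_n = T(d − a/2) = 1450 kN × (375 − 53.5) mm = 466.18 kN·m.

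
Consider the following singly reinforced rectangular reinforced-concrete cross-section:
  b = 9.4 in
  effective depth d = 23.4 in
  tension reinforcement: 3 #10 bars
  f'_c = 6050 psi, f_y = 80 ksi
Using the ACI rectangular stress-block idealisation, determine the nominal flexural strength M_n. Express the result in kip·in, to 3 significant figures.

A_s = 3 × 1.27 = 3.81 in².
T = A_s f_y = 3.81 × 80 = 304.8 kips.
a = T/(0.85 f'_c b) = 304.8/(0.85 × 6.05 × 9.4) = 6.305 in.
M_n = T(d − a/2) = 304.8 × (23.4 − 3.1525) = 6171.4 kip·in.

M_n ≈ 6170 kip·in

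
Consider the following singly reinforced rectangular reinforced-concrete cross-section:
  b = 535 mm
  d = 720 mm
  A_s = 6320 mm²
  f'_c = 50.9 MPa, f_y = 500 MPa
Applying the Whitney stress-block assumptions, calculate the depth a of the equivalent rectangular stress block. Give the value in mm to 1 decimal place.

a ≈ 136.5 mm

T = A_s f_y = 6320 × 500 = 3160000 N = 3160 kN.
Setting C = 0.85 f'_c a b equal to T: a = 3160000/(0.85 × 50.9 × 535) = 136.5 mm.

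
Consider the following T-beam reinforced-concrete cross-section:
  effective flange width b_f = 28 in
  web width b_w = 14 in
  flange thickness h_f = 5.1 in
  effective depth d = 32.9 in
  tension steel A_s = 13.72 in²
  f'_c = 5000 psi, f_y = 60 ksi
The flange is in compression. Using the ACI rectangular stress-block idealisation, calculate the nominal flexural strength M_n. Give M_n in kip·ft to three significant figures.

M_n ≈ 2000 kip·ft

Tension: T = A_s f_y = 13.72 × 60 = 823.2 kips.
Try a within the flange: a = T/(0.85 f'_c b_f) = 823.2/(0.85 × 5 × 28) = 6.918 in.
a = 6.918 > h_f = 5.1 in: the block extends into the web. Split into flange-overhang and web parts.
C_f = 0.85 f'_c (b_f − b_w) h_f = 0.85 × 5 × (28 − 14) × 5.1 = 303.5 kips.
Remaining web compression depth: a_w = (T − C_f)/(0.85 f'_c b_w) = (823.2 − 303.5)/(0.85 × 5 × 14) = 8.734 in.
M_n = C_f(d − h_f/2) + (T − C_f)(d − a_w/2) = 303.5 × (32.9 − 2.55) + 519.7 × (32.9 − 4.367) = 9211.2 + 14828.6 = 24039.8 kip·in.
M_n = 24039.8/12 = 2003.32 kip·ft.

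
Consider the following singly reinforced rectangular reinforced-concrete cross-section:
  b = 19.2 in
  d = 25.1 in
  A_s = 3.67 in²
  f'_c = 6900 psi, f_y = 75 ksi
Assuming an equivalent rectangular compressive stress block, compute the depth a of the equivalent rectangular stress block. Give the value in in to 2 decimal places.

T = A_s f_y = 3.67 × 75 = 275.25 kips.
a = T/(0.85 f'_c b) = 275.25/(0.85 × 6.9 × 19.2) = 2.44 in.

a ≈ 2.44 in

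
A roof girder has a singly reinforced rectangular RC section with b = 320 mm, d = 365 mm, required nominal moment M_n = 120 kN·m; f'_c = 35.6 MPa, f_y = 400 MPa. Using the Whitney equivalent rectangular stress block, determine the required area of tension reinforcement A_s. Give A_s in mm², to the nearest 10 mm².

With M_n = 0.85 f'_c a b (d − a/2), solve the quadratic for a:
a = d − √(d² − 2M_n/(0.85 f'_c b)) = 365 − √(365² − 2 × 120×10⁶/(0.85 × 35.6 × 320)) = 35.70 mm.
A_s = 0.85 f'_c a b / f_y = 0.85 × 35.6 × 35.70 × 320 / 400 = 864.2 mm².

A_s ≈ 860 mm²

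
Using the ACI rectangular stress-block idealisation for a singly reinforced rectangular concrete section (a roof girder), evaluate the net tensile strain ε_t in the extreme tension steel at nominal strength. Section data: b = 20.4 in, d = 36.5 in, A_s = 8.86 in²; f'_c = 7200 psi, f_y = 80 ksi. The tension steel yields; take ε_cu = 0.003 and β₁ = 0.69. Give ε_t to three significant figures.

a = A_s f_y/(0.85 f'_c b) = 5.677 in.
β₁ = 0.69, so c = a/β₁ = 5.677/0.69 = 8.228 in.
From the linear strain diagram with ε_cu = 0.003: ε_t = 0.003 (d − c)/c = 0.003 × (36.5 − 8.228)/8.228 = 0.0103.
Since ε_t ≥ 0.005, the section is tension-controlled.

ε_t ≈ 0.0103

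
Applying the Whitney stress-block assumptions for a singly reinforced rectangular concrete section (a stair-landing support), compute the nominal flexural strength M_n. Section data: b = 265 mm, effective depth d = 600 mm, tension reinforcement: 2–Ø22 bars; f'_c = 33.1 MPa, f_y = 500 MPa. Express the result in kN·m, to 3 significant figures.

A_s = 2 × 380 = 760 mm².
T = A_s f_y = 760 × 500 = 380000 N = 380 kN.
From C = T: a = T/(0.85 f'_c b) = 380000/(0.85 × 33.1 × 265) = 50.97 mm.
M_n = T(d − a/2) = 380 kN × (600 − 25.485) mm = 218.32 kN·m.

M_n ≈ 218 kN·m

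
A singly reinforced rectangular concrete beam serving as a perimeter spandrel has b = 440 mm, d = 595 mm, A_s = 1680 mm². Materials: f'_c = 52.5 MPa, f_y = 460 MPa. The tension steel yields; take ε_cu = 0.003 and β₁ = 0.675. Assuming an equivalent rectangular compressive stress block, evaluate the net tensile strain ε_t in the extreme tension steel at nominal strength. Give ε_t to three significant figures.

a = A_s f_y/(0.85 f'_c b) = 39.36 mm.
β₁ = 0.675, so c = a/β₁ = 39.36/0.675 = 58.31 mm.
From the linear strain diagram with ε_cu = 0.003: ε_t = 0.003 (d − c)/c = 0.003 × (595 − 58.31)/58.31 = 0.0276.
Since ε_t ≥ 0.005, the section is tension-controlled.

ε_t ≈ 0.0276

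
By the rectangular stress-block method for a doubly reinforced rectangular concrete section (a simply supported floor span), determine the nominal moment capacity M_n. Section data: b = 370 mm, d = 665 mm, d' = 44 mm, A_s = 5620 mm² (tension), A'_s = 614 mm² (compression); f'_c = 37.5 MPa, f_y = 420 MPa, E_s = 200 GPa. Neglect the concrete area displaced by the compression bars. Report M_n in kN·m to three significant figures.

M_n ≈ 1370 kN·m

Assume both tension and compression steel yield.
Net tension couple steel: A_s − A'_s = 5006 mm².
a = (A_s − A'_s) f_y / (0.85 f'_c b) = 2102520/(0.85 × 37.5 × 370) = 178.27 mm.
c = a/β₁ = 178.27/0.782 = 227.97 mm; ε'_s = 0.003(c − d')/c = 0.0024 ≥ f_y/E_s = 0.0021, so compression steel does yield.
M_n = (A_s − A'_s) f_y (d − a/2) + A'_s f_y (d − d') = [2102520 × (665 − 89.135) + 257880 × (665 − 44)] × 10⁻⁶ = 1210.77 + 160.14 = 1370.91 kN·m.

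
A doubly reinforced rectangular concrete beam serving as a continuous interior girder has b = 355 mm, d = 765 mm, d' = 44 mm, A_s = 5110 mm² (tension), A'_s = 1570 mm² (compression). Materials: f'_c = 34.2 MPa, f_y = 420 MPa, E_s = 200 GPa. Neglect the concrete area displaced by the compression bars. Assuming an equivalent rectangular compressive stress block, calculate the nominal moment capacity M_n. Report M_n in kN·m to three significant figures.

Assume both tension and compression steel yield.
Net tension couple steel: A_s − A'_s = 3540 mm².
a = (A_s − A'_s) f_y / (0.85 f'_c b) = 1486800/(0.85 × 34.2 × 355) = 144.07 mm.
c = a/β₁ = 144.07/0.806 = 178.75 mm; ε'_s = 0.003(c − d')/c = 0.0023 ≥ f_y/E_s = 0.0021, so compression steel does yield.
M_n = (A_s − A'_s) f_y (d − a/2) + A'_s f_y (d − d') = [1486800 × (765 − 72.035) + 659400 × (765 − 44)] × 10⁻⁶ = 1030.30 + 475.43 = 1505.73 kN·m.

M_n ≈ 1510 kN·m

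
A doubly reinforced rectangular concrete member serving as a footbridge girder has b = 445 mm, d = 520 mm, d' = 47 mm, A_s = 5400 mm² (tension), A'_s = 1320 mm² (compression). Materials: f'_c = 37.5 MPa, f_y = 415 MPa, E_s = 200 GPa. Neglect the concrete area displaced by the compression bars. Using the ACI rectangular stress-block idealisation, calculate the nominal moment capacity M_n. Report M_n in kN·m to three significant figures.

Assume both tension and compression steel yield.
Net tension couple steel: A_s − A'_s = 4080 mm².
a = (A_s − A'_s) f_y / (0.85 f'_c b) = 1693200/(0.85 × 37.5 × 445) = 119.37 mm.
c = a/β₁ = 119.37/0.782 = 152.65 mm; ε'_s = 0.003(c − d')/c = 0.0021 ≥ f_y/E_s = 0.0021, so compression steel does yield.
M_n = (A_s − A'_s) f_y (d − a/2) + A'_s f_y (d − d') = [1693200 × (520 − 59.685) + 547800 × (520 − 47)] × 10⁻⁶ = 779.41 + 259.11 = 1038.52 kN·m.

M_n ≈ 1040 kN·m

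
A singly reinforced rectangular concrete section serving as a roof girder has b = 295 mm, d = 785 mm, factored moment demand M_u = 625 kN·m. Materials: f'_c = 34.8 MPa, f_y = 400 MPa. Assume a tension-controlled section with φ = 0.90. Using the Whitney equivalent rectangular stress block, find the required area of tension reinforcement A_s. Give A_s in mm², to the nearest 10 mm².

A_s ≈ 2380 mm²

M_n = M_u/φ = 625/0.90 = 694.444 kN·m.
With M_n = 0.85 f'_c a b (d − a/2), solve the quadratic for a:
a = d − √(d² − 2M_n/(0.85 f'_c b)) = 785 − √(785² − 2 × 694.444×10⁶/(0.85 × 34.8 × 295)) = 108.94 mm.
A_s = 0.85 f'_c a b / f_y = 0.85 × 34.8 × 108.94 × 295 / 400 = 2376.6 mm².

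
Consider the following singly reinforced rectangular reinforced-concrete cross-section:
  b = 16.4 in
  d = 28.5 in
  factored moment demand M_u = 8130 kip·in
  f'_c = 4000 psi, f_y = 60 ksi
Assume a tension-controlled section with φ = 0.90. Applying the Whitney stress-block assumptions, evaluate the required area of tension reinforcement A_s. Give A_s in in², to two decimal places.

M_n = M_u/φ = 8130/0.90 = 9033.33 kip·in.
From M_n = 0.85 f'_c a b (d − a/2):
a = d − √(d² − 2M_n/(0.85 f'_c b)) = 28.5 − √(28.5² − 2 × 9033.33/(0.85 × 4 × 16.4)) = 6.404 in.
A_s = 0.85 f'_c a b / f_y = 0.85 × 4 × 6.404 × 16.4 / 60 = 5.951 in².

A_s ≈ 5.95 in²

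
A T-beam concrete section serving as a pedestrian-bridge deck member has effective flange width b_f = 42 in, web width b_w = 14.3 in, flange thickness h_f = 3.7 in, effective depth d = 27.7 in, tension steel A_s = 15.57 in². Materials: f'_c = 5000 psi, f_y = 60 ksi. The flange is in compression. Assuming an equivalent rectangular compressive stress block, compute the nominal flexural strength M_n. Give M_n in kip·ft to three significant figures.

M_n ≈ 1920 kip·ft

Tension: T = A_s f_y = 15.57 × 60 = 934.2 kips.
Try a within the flange: a = T/(0.85 f'_c b_f) = 934.2/(0.85 × 5 × 42) = 5.234 in.
a = 5.234 > h_f = 3.7 in: the block extends into the web. Split into flange-overhang and web parts.
C_f = 0.85 f'_c (b_f − b_w) h_f = 0.85 × 5 × (42 − 14.3) × 3.7 = 435.6 kips.
Remaining web compression depth: a_w = (T − C_f)/(0.85 f'_c b_w) = (934.2 − 435.6)/(0.85 × 5 × 14.3) = 8.204 in.
M_n = C_f(d − h_f/2) + (T − C_f)(d − a_w/2) = 435.6 × (27.7 − 1.85) + 498.6 × (27.7 − 4.102) = 11260.3 + 11766.0 = 23026.3 kip·in.
M_n = 23026.3/12 = 1918.86 kip·ft.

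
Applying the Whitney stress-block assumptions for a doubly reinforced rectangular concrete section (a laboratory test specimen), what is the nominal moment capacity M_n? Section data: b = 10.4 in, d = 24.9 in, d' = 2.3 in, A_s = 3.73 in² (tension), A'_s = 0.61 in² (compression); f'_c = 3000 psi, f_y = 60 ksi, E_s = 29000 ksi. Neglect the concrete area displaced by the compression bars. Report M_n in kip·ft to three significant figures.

Assume both steels yield.
a = (A_s − A'_s) f_y/(0.85 f'_c b) = (3.73 − 0.61) × 60/(0.85 × 3 × 10.4) = 7.059 in.
c = a/β₁ = 7.059/0.85 = 8.305 in; ε'_s = 0.003(c − d')/c = 0.0022 ≥ ε_y = 0.0021, so the compression steel yields.
M_n = (A_s − A'_s) f_y (d − a/2) + A'_s f_y (d − d') = 187.2 × (24.9 − 3.5295) + 36.6 × (24.9 − 2.3) = 4000.6 + 827.2 = 4827.8 kip·in = 4827.8/12 = 402.32 kip·ft.

M_n ≈ 402 kip·ft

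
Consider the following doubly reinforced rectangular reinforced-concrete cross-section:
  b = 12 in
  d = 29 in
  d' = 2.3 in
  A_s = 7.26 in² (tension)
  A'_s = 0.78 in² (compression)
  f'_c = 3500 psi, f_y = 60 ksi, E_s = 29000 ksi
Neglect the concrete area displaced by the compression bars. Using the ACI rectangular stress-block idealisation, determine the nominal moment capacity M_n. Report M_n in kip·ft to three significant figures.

Assume both steels yield.
a = (A_s − A'_s) f_y/(0.85 f'_c b) = (7.26 − 0.78) × 60/(0.85 × 3.5 × 12) = 10.891 in.
c = a/β₁ = 10.891/0.85 = 12.813 in; ε'_s = 0.003(c − d')/c = 0.0025 ≥ ε_y = 0.0021, so the compression steel yields.
M_n = (A_s − A'_s) f_y (d − a/2) + A'_s f_y (d − d') = 388.8 × (29 − 5.4455) + 46.8 × (29 − 2.3) = 9158.0 + 1249.6 = 10407.6 kip·in = 10407.6/12 = 867.30 kip·ft.

M_n ≈ 867 kip·ft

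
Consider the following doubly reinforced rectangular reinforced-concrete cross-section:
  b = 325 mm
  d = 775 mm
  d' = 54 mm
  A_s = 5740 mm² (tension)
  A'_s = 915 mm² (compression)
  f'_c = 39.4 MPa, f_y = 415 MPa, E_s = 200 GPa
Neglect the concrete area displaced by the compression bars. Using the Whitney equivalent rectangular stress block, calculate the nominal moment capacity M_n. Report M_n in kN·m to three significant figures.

M_n ≈ 1640 kN·m

Assume both tension and compression steel yield.
Net tension couple steel: A_s − A'_s = 4825 mm².
a = (A_s − A'_s) f_y / (0.85 f'_c b) = 2002375/(0.85 × 39.4 × 325) = 183.97 mm.
c = a/β₁ = 183.97/0.769 = 239.23 mm; ε'_s = 0.003(c − d')/c = 0.0023 ≥ f_y/E_s = 0.0021, so compression steel does yield.
M_n = (A_s − A'_s) f_y (d − a/2) + A'_s f_y (d − d') = [2002375 × (775 − 91.985) + 379725 × (775 − 54)] × 10⁻⁶ = 1367.65 + 273.78 = 1641.43 kN·m.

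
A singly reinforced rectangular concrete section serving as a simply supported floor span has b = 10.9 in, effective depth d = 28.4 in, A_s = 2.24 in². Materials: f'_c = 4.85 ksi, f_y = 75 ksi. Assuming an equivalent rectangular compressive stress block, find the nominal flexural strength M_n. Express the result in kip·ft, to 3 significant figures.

T = A_s f_y = 2.24 × 75 = 168 kips.
a = T/(0.85 f'_c b) = 168/(0.85 × 4.85 × 10.9) = 3.739 in.
M_n = T(d − a/2) = 168 × (28.4 − 1.8695) = 4457.1 kip·in = 4457.1/12 = 371.43 kip·ft.

M_n ≈ 371 kip·ft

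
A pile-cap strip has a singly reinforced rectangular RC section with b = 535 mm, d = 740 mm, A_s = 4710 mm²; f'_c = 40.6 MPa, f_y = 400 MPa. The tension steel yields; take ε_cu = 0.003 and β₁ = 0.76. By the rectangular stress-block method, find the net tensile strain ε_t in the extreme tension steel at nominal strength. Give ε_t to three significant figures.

ε_t ≈ 0.0135

a = A_s f_y/(0.85 f'_c b) = 102.04 mm.
β₁ = 0.76, so c = a/β₁ = 102.04/0.76 = 134.26 mm.
From the linear strain diagram with ε_cu = 0.003: ε_t = 0.003 (d − c)/c = 0.003 × (740 − 134.26)/134.26 = 0.0135.
Since ε_t ≥ 0.005, the section is tension-controlled.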